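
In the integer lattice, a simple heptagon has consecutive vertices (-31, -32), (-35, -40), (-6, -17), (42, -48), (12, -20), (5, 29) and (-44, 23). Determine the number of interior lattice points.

2579

By the shoelace formula, twice the signed area is |[(-31)·(-40) − (-35)·(-32)] + [(-35)·(-17) − (-6)·(-40)] + [(-6)·(-48) − 42·(-17)] + [42·(-20) − 12·(-48)] + [12·29 − 5·(-20)] + [5·23 − (-44)·29] + [(-44)·(-32) − (-31)·23]| = 5173, so the area is 5173/2.
Along each edge there are gcd(|Δx|,|Δy|)+1 lattice points, so counting each shared vertex once the boundary has gcd(4,8) + gcd(29,23) + gcd(48,31) + gcd(30,28) + gcd(7,49) + gcd(49,6) + gcd(13,55) = 4+1+1+2+7+1+1 = 17.
By Pick's theorem A = I + B/2 − 1, so I = 5173/2 − 17/2 + 1 = 2579.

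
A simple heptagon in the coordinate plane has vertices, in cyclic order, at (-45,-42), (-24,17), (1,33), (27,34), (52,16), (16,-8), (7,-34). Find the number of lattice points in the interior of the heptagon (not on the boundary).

By the shoelace formula, twice the signed area is |((-45)·17 − (-24)·(-42)) + ((-24)·33 − 1·17) + (1·34 − 27·33) + (27·16 − 52·34) + (52·(-8) − 16·16) + (16·(-34) − 7·(-8)) + (7·(-42) − (-45)·(-34))| = 7759, so the area is 7759/2.
Summing gcd(|Δx|,|Δy|) over the edges gives the boundary count: gcd(21,59) + gcd(25,16) + gcd(26,1) + gcd(25,18) + gcd(36,24) + gcd(9,26) + gcd(52,8) = 1+1+1+1+12+1+4 = 21.
By Pick's theorem A = I + B/2 − 1, so I = 7759/2 − 21/2 + 1 = 3870.

3870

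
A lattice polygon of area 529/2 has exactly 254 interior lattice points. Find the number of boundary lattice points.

Pick's theorem gives A = I + B/2 − 1, so B = 2(A − I + 1) = 2(529/2 − 254 + 1) = 23.

23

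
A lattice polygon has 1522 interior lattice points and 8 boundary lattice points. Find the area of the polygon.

By Pick's theorem, A = I + B/2 − 1 = 1522 + 8/2 − 1 = 1525.

1525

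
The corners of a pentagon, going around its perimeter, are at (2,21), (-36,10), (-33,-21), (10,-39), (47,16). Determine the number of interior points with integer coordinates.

The shoelace formula gives twice the area as |(2·10 − (-36)·21) + ((-36)·(-21) − (-33)·10) + ((-33)·(-39) − 10·(-21)) + (10·16 − 47·(-39)) + (47·21 − 2·16)| = 6307, so the area is 6307/2.
Summing gcd(|Δx|,|Δy|) over the edges gives the boundary count: gcd(38,11) + gcd(3,31) + gcd(43,18) + gcd(37,55) + gcd(45,5) = 1+1+1+1+5 = 9.
Pick's theorem gives I = A − B/2 + 1 = 6307/2 − 9/2 + 1 = 3150.

3150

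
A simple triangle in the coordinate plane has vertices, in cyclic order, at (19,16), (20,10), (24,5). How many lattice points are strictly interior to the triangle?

The shoelace formula gives twice the area as |[19·10 − 20·16] + [20·5 − 24·10] + [24·16 − 19·5]| = 19, so the area is 9.5.
Summing gcd(|Δx|,|Δy|) over the edges gives the boundary count: gcd(1,6) + gcd(4,5) + gcd(5,11) = 1+1+1 = 3.
By Pick's theorem A = I + B/2 − 1, so I = 9.5 − 3/2 + 1 = 9.

9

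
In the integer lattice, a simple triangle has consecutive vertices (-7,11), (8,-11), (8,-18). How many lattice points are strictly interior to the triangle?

49

Using the shoelace formula, 2A = |[(-7)·(-11) − 8·11] + [8·(-18) − 8·(-11)] + [8·11 − (-7)·(-18)]| = 105, so the area is 105/2.
Along each edge there are gcd(|Δx|,|Δy|)+1 lattice points, so counting each shared vertex once the boundary has gcd(15,22) + gcd(0,7) + gcd(15,29) = 1+7+1 = 9.
By Pick's theorem A = I + B/2 − 1, so I = 105/2 − 9/2 + 1 = 49.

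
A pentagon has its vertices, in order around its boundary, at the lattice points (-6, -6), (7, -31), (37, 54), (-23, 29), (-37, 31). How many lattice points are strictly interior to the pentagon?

The shoelace formula gives twice the area as |((-6)·(-31) − 7·(-6)) + (7·54 − 37·(-31)) + (37·29 − (-23)·54) + ((-23)·31 − (-37)·29) + ((-37)·(-6) − (-6)·31)| = 4836, so the area is 2418.
Summing gcd(|Δx|,|Δy|) over the edges gives the boundary count: gcd(13,25) + gcd(30,85) + gcd(60,25) + gcd(14,2) + gcd(31,37) = 1+5+5+2+1 = 14.
Pick's theorem gives I = A − B/2 + 1 = 2418 − 14/2 + 1 = 2412.

2412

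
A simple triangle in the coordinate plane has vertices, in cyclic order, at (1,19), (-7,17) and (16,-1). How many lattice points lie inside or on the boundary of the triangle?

100

The shoelace formula gives twice the area as |[1·17 − (-7)·19] + [(-7)·(-1) − 16·17] + [16·19 − 1·(-1)]| = 190, so the area is 95.
The number of boundary lattice points is Σ gcd(|Δx|,|Δy|) = gcd(8,2) + gcd(23,18) + gcd(15,20) = 2+1+5 = 8.
Pick's theorem gives I = A − B/2 + 1 = 95 − 8/2 + 1 = 92, so the closed region contains I + B = 92 + 8 = 100 lattice points.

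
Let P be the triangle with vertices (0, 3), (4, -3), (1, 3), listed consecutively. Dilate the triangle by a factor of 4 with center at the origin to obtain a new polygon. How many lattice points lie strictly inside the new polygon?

37

Using the shoelace formula, 2A = |[0·(-3) − 4·3] + [4·3 − 1·(-3)] + [1·3 − 0·3]| = 6, so the area is 3.
Summing gcd(|Δx|,|Δy|) over the edges gives the boundary count: gcd(4,6) + gcd(3,6) + gcd(1,0) = 2+3+1 = 6.
Scaling by 4 multiplies the area by 4² = 16 (so the new area is 48) and multiplies the boundary lattice-point count by 4, giving 24.
By Pick's theorem, the interior count of the dilated polygon is 48 − 24/2 + 1 = 37.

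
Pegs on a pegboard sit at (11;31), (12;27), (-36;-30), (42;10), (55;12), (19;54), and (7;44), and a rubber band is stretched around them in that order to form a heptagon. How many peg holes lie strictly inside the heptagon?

Using the shoelace formula, 2A = |[11·27 − 12·31] + [12·(-30) − (-36)·27] + [(-36)·10 − 42·(-30)] + [42·12 − 55·10] + [55·54 − 19·12] + [19·44 − 7·54] + [7·31 − 11·44]| = 4324, so the area is 2162.
The number of boundary lattice points is Σ gcd(|Δx|,|Δy|) = gcd(1,4) + gcd(48,57) + gcd(78,40) + gcd(13,2) + gcd(36,42) + gcd(12,10) + gcd(4,13) = 1+3+2+1+6+2+1 = 16.
Pick's theorem gives I = A − B/2 + 1 = 2162 − 16/2 + 1 = 2155.

2155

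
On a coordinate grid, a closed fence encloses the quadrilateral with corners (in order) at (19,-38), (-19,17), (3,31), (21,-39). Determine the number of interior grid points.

930

By the shoelace formula, twice the signed area is |(19·17 − (-19)·(-38)) + ((-19)·31 − 3·17) + (3·(-39) − 21·31) + (21·(-38) − 19·(-39))| = 1864, so the area is 932.
Along each edge there are gcd(|Δx|,|Δy|)+1 lattice points, so counting each shared vertex once the boundary has gcd(38,55) + gcd(22,14) + gcd(18,70) + gcd(2,1) = 1+2+2+1 = 6.
By Pick's theorem A = I + B/2 − 1, so I = 932 − 6/2 + 1 = 930.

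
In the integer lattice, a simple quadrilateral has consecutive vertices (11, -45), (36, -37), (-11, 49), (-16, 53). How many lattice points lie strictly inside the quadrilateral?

1453

Using the shoelace formula, 2A = |(11·(-37) − 36·(-45)) + (36·49 − (-11)·(-37)) + ((-11)·53 − (-16)·49) + ((-16)·(-45) − 11·53)| = 2908, so the area is 1454.
Summing gcd(|Δx|,|Δy|) over the edges gives the boundary count: gcd(25,8) + gcd(47,86) + gcd(5,4) + gcd(27,98) = 1+1+1+1 = 4.
Pick's theorem gives I = A − B/2 + 1 = 1454 − 4/2 + 1 = 1453.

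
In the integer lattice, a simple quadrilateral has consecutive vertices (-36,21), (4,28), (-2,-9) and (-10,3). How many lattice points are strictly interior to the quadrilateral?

632

The shoelace formula gives twice the area as |((-36)·28 − 4·21) + (4·(-9) − (-2)·28) + ((-2)·3 − (-10)·(-9)) + ((-10)·21 − (-36)·3)| = 1270, so the area is 635.
Along each edge there are gcd(|Δx|,|Δy|)+1 lattice points, so counting each shared vertex once the boundary has gcd(40,7) + gcd(6,37) + gcd(8,12) + gcd(26,18) = 1+1+4+2 = 8.
Pick's theorem gives I = A − B/2 + 1 = 635 − 8/2 + 1 = 632.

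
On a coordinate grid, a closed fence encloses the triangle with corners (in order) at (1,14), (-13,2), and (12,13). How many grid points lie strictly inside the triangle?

Using the shoelace formula, 2A = |(1·2 − (-13)·14) + ((-13)·13 − 12·2) + (12·14 − 1·13)| = 146, so the area is 73.
The number of boundary lattice points is Σ gcd(|Δx|,|Δy|) = gcd(14,12) + gcd(25,11) + gcd(11,1) = 2+1+1 = 4.
Pick's theorem gives I = A − B/2 + 1 = 73 − 4/2 + 1 = 72.

72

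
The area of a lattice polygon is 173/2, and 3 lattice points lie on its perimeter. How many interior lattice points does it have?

From Pick's theorem, I = A − B/2 + 1 = 173/2 − 3/2 + 1 = 86.

86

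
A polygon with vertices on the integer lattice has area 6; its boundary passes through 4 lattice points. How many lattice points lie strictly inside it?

5

From Pick's theorem, I = A − B/2 + 1 = 6 − 4/2 + 1 = 5.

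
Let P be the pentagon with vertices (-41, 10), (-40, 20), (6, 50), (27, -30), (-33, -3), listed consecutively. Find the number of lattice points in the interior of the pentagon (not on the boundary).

2794

By the shoelace formula, twice the signed area is |((-41)·20 − (-40)·10) + ((-40)·50 − 6·20) + (6·(-30) − 27·50) + (27·(-3) − (-33)·(-30)) + ((-33)·10 − (-41)·(-3))| = 5594, so the area is 2797.
Summing gcd(|Δx|,|Δy|) over the edges gives the boundary count: gcd(1,10) + gcd(46,30) + gcd(21,80) + gcd(60,27) + gcd(8,13) = 1+2+1+3+1 = 8.
Pick's theorem gives I = A − B/2 + 1 = 2797 − 8/2 + 1 = 2794.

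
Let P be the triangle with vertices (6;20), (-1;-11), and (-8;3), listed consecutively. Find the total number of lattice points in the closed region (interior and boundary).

163

By the shoelace formula, twice the signed area is |[6·(-11) − (-1)·20] + [(-1)·3 − (-8)·(-11)] + [(-8)·20 − 6·3]| = 315, so the area is 315/2.
Summing gcd(|Δx|,|Δy|) over the edges gives the boundary count: gcd(7,31) + gcd(7,14) + gcd(14,17) = 1+7+1 = 9.
Pick's theorem gives I = A − B/2 + 1 = 315/2 − 9/2 + 1 = 154, so the closed region contains I + B = 154 + 9 = 163 lattice points.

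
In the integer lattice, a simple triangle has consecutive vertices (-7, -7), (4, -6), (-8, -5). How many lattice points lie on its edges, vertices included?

3

Summing gcd(|Δx|,|Δy|) over the edges gives the boundary count: gcd(11,1) + gcd(12,1) + gcd(1,2) = 1+1+1 = 3.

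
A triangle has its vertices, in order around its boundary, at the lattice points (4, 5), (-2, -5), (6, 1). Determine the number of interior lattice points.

20

The shoelace formula gives twice the area as |[4·(-5) − (-2)·5] + [(-2)·1 − 6·(-5)] + [6·5 − 4·1]| = 44, so the area is 22.
Summing gcd(|Δx|,|Δy|) over the edges gives the boundary count: gcd(6,10) + gcd(8,6) + gcd(2,4) = 2+2+2 = 6.
By Pick's theorem A = I + B/2 − 1, so I = 22 − 6/2 + 1 = 20.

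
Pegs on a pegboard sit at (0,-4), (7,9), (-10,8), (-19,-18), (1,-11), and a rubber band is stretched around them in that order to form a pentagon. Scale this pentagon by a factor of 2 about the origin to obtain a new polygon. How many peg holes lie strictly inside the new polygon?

By the shoelace formula, twice the signed area is |[0·9 − 7·(-4)] + [7·8 − (-10)·9] + [(-10)·(-18) − (-19)·8] + [(-19)·(-11) − 1·(-18)] + [1·(-4) − 0·(-11)]| = 729, so the area is 729/2.
Along each edge there are gcd(|Δx|,|Δy|)+1 lattice points, so counting each shared vertex once the boundary has gcd(7,13) + gcd(17,1) + gcd(9,26) + gcd(20,7) + gcd(1,7) = 1+1+1+1+1 = 5.
Scaling by 2 multiplies the area by 2² = 4 (so the new area is 1458) and multiplies the boundary lattice-point count by 2, giving 10.
By Pick's theorem, the interior count of the dilated polygon is 1458 − 10/2 + 1 = 1454.

1454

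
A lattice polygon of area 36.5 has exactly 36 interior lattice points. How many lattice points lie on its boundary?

3

Pick's theorem gives A = I + B/2 − 1, so B = 2(A − I + 1) = 2(36.5 − 36 + 1) = 3.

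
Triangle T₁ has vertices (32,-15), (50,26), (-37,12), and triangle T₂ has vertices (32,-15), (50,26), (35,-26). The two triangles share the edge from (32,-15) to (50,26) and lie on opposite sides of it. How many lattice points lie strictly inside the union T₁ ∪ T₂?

The union is the simple quadrilateral with vertices (32,-15), (-37,12), (50,26), (35,-26) in order.
The shoelace formula gives twice the area as |[32·12 − (-37)·(-15)] + [(-37)·26 − 50·12] + [50·(-26) − 35·26] + [35·(-15) − 32·(-26)]| = 3636, so the area is 1818.
Along each edge there are gcd(|Δx|,|Δy|)+1 lattice points, so counting each shared vertex once the boundary has gcd(69,27) + gcd(87,14) + gcd(15,52) + gcd(3,11) = 3+1+1+1 = 6.
By Pick's theorem I = A − B/2 + 1 = 1818 − 6/2 + 1 = 1816.

1816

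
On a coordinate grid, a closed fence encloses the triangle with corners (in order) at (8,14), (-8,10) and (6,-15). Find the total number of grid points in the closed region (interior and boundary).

By the shoelace formula, twice the signed area is |(8·10 − (-8)·14) + ((-8)·(-15) − 6·10) + (6·14 − 8·(-15))| = 456, so the area is 228.
Summing gcd(|Δx|,|Δy|) over the edges gives the boundary count: gcd(16,4) + gcd(14,25) + gcd(2,29) = 4+1+1 = 6.
Pick's theorem gives I = A − B/2 + 1 = 228 − 6/2 + 1 = 226, so the closed region contains I + B = 226 + 6 = 232 lattice points.

232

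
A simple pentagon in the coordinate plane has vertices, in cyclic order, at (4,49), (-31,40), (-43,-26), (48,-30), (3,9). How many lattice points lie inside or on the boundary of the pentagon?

3695

Using the shoelace formula, 2A = |(4·40 − (-31)·49) + ((-31)·(-26) − (-43)·40) + ((-43)·(-30) − 48·(-26)) + (48·9 − 3·(-30)) + (3·49 − 4·9)| = 7376, so the area is 3688.
Summing gcd(|Δx|,|Δy|) over the edges gives the boundary count: gcd(35,9) + gcd(12,66) + gcd(91,4) + gcd(45,39) + gcd(1,40) = 1+6+1+3+1 = 12.
Pick's theorem gives I = A − B/2 + 1 = 3688 − 12/2 + 1 = 3683, so the closed region contains I + B = 3683 + 12 = 3695 lattice points.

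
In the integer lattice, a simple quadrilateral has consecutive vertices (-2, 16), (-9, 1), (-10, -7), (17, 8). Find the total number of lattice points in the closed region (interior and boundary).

275

By the shoelace formula, twice the signed area is |((-2)·1 − (-9)·16) + ((-9)·(-7) − (-10)·1) + ((-10)·8 − 17·(-7)) + (17·16 − (-2)·8)| = 542, so the area is 271.
Along each edge there are gcd(|Δx|,|Δy|)+1 lattice points, so counting each shared vertex once the boundary has gcd(7,15) + gcd(1,8) + gcd(27,15) + gcd(19,8) = 1+1+3+1 = 6.
Pick's theorem gives I = A − B/2 + 1 = 271 − 6/2 + 1 = 269, so the closed region contains I + B = 269 + 6 = 275 lattice points.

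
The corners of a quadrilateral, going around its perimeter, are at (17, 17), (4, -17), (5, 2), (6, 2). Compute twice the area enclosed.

198

The shoelace formula gives twice the area as |[17·(-17) − 4·17] + [4·2 − 5·(-17)] + [5·2 − 6·2] + [6·17 − 17·2]| = 198, so the area is 99.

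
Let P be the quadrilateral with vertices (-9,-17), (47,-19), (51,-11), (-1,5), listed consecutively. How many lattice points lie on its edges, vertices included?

Summing gcd(|Δx|,|Δy|) over the edges gives the boundary count: gcd(56,2) + gcd(4,8) + gcd(52,16) + gcd(8,22) = 2+4+4+2 = 12.

12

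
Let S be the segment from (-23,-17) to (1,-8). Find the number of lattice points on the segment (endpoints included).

4

The number of lattice points on a segment between lattice points is gcd(|Δx|,|Δy|) + 1 = gcd(24,9) + 1 = 3 + 1 = 4.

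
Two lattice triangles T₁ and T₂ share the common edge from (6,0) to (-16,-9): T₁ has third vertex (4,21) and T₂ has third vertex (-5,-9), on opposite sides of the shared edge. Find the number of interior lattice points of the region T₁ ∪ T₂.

279

The union is the simple quadrilateral with vertices (6,0), (4,21), (-16,-9), (-5,-9) in order.
Using the shoelace formula, 2A = |(6·21 − 4·0) + (4·(-9) − (-16)·21) + ((-16)·(-9) − (-5)·(-9)) + ((-5)·0 − 6·(-9))| = 579, so the area is 579/2.
The number of boundary lattice points is Σ gcd(|Δx|,|Δy|) = gcd(2,21) + gcd(20,30) + gcd(11,0) + gcd(11,9) = 1+10+11+1 = 23.
By Pick's theorem I = A − B/2 + 1 = 579/2 − 23/2 + 1 = 279.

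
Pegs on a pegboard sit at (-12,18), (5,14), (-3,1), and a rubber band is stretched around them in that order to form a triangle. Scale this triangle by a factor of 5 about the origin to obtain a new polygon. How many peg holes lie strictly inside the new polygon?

3156

Using the shoelace formula, 2A = |((-12)·14 − 5·18) + (5·1 − (-3)·14) + ((-3)·18 − (-12)·1)| = 253, so the area is 126.5.
Summing gcd(|Δx|,|Δy|) over the edges gives the boundary count: gcd(17,4) + gcd(8,13) + gcd(9,17) = 1+1+1 = 3.
Scaling by 5 multiplies the area by 5² = 25 (so the new area is 6325/2) and multiplies the boundary lattice-point count by 5, giving 15.
By Pick's theorem, the interior count of the dilated polygon is 6325/2 − 15/2 + 1 = 3156.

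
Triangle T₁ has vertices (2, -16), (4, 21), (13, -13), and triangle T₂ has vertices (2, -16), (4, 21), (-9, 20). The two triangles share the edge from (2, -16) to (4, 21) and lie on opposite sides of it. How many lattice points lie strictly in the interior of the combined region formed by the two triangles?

The union is the simple quadrilateral with vertices (2, -16), (13, -13), (4, 21), (-9, 20) in order.
The shoelace formula gives twice the area as |[2·(-13) − 13·(-16)] + [13·21 − 4·(-13)] + [4·20 − (-9)·21] + [(-9)·(-16) − 2·20]| = 880, so the area is 440.
Along each edge there are gcd(|Δx|,|Δy|)+1 lattice points, so counting each shared vertex once the boundary has gcd(11,3) + gcd(9,34) + gcd(13,1) + gcd(11,36) = 1+1+1+1 = 4.
By Pick's theorem I = A − B/2 + 1 = 440 − 4/2 + 1 = 439.

439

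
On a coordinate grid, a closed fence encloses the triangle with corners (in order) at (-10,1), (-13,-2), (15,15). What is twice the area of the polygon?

33

Using the shoelace formula, 2A = |[(-10)·(-2) − (-13)·1] + [(-13)·15 − 15·(-2)] + [15·1 − (-10)·15]| = 33, so the area is 16.5.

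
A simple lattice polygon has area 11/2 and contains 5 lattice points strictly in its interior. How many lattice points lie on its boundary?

Pick's theorem gives A = I + B/2 − 1, so B = 2(A − I + 1) = 2(11/2 − 5 + 1) = 3.

3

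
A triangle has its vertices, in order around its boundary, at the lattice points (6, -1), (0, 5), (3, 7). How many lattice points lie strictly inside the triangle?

12

By the shoelace formula, twice the signed area is |(6·5 − 0·(-1)) + (0·7 − 3·5) + (3·(-1) − 6·7)| = 30, so the area is 15.
The number of boundary lattice points is Σ gcd(|Δx|,|Δy|) = gcd(6,6) + gcd(3,2) + gcd(3,8) = 6+1+1 = 8.
Pick's theorem gives I = A − B/2 + 1 = 15 − 8/2 + 1 = 12.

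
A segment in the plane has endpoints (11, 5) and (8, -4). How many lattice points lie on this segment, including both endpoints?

4

The number of lattice points on a segment between lattice points is gcd(|Δx|,|Δy|) + 1 = gcd(3,9) + 1 = 3 + 1 = 4.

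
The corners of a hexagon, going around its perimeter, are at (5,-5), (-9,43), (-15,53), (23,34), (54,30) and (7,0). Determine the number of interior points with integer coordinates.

Using the shoelace formula, 2A = |(5·43 − (-9)·(-5)) + ((-9)·53 − (-15)·43) + ((-15)·34 − 23·53) + (23·30 − 54·34) + (54·0 − 7·30) + (7·(-5) − 5·0)| = 2782, so the area is 1391.
The number of boundary lattice points is Σ gcd(|Δx|,|Δy|) = gcd(14,48) + gcd(6,10) + gcd(38,19) + gcd(31,4) + gcd(47,30) + gcd(2,5) = 2+2+19+1+1+1 = 26.
By Pick's theorem A = I + B/2 − 1, so I = 1391 − 26/2 + 1 = 1379.

1379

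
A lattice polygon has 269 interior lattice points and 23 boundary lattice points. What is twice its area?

By Pick's theorem, A = I + B/2 − 1 = 269 + 23/2 − 1 = 559/2.
Hence 2A = 559.

559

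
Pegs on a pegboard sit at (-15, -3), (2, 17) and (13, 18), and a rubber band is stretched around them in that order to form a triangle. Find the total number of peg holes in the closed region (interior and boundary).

By the shoelace formula, twice the signed area is |[(-15)·17 − 2·(-3)] + [2·18 − 13·17] + [13·(-3) − (-15)·18]| = 203, so the area is 101.5.
The number of boundary lattice points is Σ gcd(|Δx|,|Δy|) = gcd(17,20) + gcd(11,1) + gcd(28,21) = 1+1+7 = 9.
Pick's theorem gives I = A − B/2 + 1 = 101.5 − 9/2 + 1 = 98, so the closed region contains I + B = 98 + 9 = 107 lattice points.

107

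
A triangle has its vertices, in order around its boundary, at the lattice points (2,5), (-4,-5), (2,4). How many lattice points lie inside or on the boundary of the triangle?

7

By the shoelace formula, twice the signed area is |[2·(-5) − (-4)·5] + [(-4)·4 − 2·(-5)] + [2·5 − 2·4]| = 6, so the area is 3.
Along each edge there are gcd(|Δx|,|Δy|)+1 lattice points, so counting each shared vertex once the boundary has gcd(6,10) + gcd(6,9) + gcd(0,1) = 2+3+1 = 6.
Pick's theorem gives I = A − B/2 + 1 = 3 − 6/2 + 1 = 1, so the closed region contains I + B = 1 + 6 = 7 lattice points.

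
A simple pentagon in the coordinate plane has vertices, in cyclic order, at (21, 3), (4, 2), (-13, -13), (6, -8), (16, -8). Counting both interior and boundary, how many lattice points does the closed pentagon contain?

The shoelace formula gives twice the area as |[21·2 − 4·3] + [4·(-13) − (-13)·2] + [(-13)·(-8) − 6·(-13)] + [6·(-8) − 16·(-8)] + [16·3 − 21·(-8)]| = 482, so the area is 241.
Summing gcd(|Δx|,|Δy|) over the edges gives the boundary count: gcd(17,1) + gcd(17,15) + gcd(19,5) + gcd(10,0) + gcd(5,11) = 1+1+1+10+1 = 14.
Pick's theorem gives I = A − B/2 + 1 = 241 − 14/2 + 1 = 235, so the closed region contains I + B = 235 + 14 = 249 lattice points.

249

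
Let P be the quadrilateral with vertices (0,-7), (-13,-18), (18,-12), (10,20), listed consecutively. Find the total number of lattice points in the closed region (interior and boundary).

406

Using the shoelace formula, 2A = |(0·(-18) − (-13)·(-7)) + ((-13)·(-12) − 18·(-18)) + (18·20 − 10·(-12)) + (10·(-7) − 0·20)| = 799, so the area is 399.5.
Summing gcd(|Δx|,|Δy|) over the edges gives the boundary count: gcd(13,11) + gcd(31,6) + gcd(8,32) + gcd(10,27) = 1+1+8+1 = 11.
Pick's theorem gives I = A − B/2 + 1 = 399.5 − 11/2 + 1 = 395, so the closed region contains I + B = 395 + 11 = 406 lattice points.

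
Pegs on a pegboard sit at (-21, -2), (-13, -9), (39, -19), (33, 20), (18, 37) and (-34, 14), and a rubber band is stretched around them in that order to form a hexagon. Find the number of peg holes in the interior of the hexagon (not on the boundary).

The shoelace formula gives twice the area as |[(-21)·(-9) − (-13)·(-2)] + [(-13)·(-19) − 39·(-9)] + [39·20 − 33·(-19)] + [33·37 − 18·20] + [18·14 − (-34)·37] + [(-34)·(-2) − (-21)·14]| = 4901, so the area is 2450.5.
The number of boundary lattice points is Σ gcd(|Δx|,|Δy|) = gcd(8,7) + gcd(52,10) + gcd(6,39) + gcd(15,17) + gcd(52,23) + gcd(13,16) = 1+2+3+1+1+1 = 9.
Pick's theorem gives I = A − B/2 + 1 = 2450.5 − 9/2 + 1 = 2447.

2447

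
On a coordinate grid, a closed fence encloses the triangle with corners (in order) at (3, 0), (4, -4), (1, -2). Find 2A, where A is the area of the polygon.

10

The shoelace formula gives twice the area as |[3·(-4) − 4·0] + [4·(-2) − 1·(-4)] + [1·0 − 3·(-2)]| = 10, so the area is 5.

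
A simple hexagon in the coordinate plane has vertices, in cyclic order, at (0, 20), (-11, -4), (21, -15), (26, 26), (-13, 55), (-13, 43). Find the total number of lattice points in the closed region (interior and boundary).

Using the shoelace formula, 2A = |(0·(-4) − (-11)·20) + ((-11)·(-15) − 21·(-4)) + (21·26 − 26·(-15)) + (26·55 − (-13)·26) + ((-13)·43 − (-13)·55) + ((-13)·20 − 0·43)| = 3069, so the area is 3069/2.
The number of boundary lattice points is Σ gcd(|Δx|,|Δy|) = gcd(11,24) + gcd(32,11) + gcd(5,41) + gcd(39,29) + gcd(0,12) + gcd(13,23) = 1+1+1+1+12+1 = 17.
Pick's theorem gives I = A − B/2 + 1 = 3069/2 − 17/2 + 1 = 1527, so the closed region contains I + B = 1527 + 17 = 1544 lattice points.

1544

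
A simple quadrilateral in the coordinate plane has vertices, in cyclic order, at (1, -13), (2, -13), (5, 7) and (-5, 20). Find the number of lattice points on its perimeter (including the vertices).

6

The number of boundary lattice points is Σ gcd(|Δx|,|Δy|) = gcd(1,0) + gcd(3,20) + gcd(10,13) + gcd(6,33) = 1+1+1+3 = 6.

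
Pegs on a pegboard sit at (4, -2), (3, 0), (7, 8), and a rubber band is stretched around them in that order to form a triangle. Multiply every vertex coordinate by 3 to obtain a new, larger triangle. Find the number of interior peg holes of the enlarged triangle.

By the shoelace formula, twice the signed area is |[4·0 − 3·(-2)] + [3·8 − 7·0] + [7·(-2) − 4·8]| = 16, so the area is 8.
The number of boundary lattice points is Σ gcd(|Δx|,|Δy|) = gcd(1,2) + gcd(4,8) + gcd(3,10) = 1+4+1 = 6.
Scaling by 3 multiplies the area by 3² = 9 (so the new area is 72) and multiplies the boundary lattice-point count by 3, giving 18.
By Pick's theorem, the interior count of the dilated polygon is 72 − 18/2 + 1 = 64.

64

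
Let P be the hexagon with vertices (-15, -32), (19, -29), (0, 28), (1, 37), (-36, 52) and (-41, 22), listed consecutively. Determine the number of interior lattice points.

2943

By the shoelace formula, twice the signed area is |((-15)·(-29) − 19·(-32)) + (19·28 − 0·(-29)) + (0·37 − 1·28) + (1·52 − (-36)·37) + ((-36)·22 − (-41)·52) + ((-41)·(-32) − (-15)·22)| = 5913, so the area is 5913/2.
The number of boundary lattice points is Σ gcd(|Δx|,|Δy|) = gcd(34,3) + gcd(19,57) + gcd(1,9) + gcd(37,15) + gcd(5,30) + gcd(26,54) = 1+19+1+1+5+2 = 29.
By Pick's theorem A = I + B/2 − 1, so I = 5913/2 − 29/2 + 1 = 2943.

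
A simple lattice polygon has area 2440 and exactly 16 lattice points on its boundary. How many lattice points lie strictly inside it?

Pick's theorem A = I + B/2 − 1 rearranges to I = A − B/2 + 1 = 2440 − 16/2 + 1 = 2433.

2433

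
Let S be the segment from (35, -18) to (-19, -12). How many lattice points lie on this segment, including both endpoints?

7

The number of lattice points on a segment between lattice points is gcd(|Δx|,|Δy|) + 1 = gcd(54,6) + 1 = 6 + 1 = 7.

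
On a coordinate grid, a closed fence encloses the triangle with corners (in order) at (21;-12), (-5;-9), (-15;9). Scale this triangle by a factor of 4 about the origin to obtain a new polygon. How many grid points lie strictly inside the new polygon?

3493

By the shoelace formula, twice the signed area is |(21·(-9) − (-5)·(-12)) + ((-5)·9 − (-15)·(-9)) + ((-15)·(-12) − 21·9)| = 438, so the area is 219.
Along each edge there are gcd(|Δx|,|Δy|)+1 lattice points, so counting each shared vertex once the boundary has gcd(26,3) + gcd(10,18) + gcd(36,21) = 1+2+3 = 6.
Scaling by 4 multiplies the area by 4² = 16 (so the new area is 3504) and multiplies the boundary lattice-point count by 4, giving 24.
By Pick's theorem, the interior count of the dilated polygon is 3504 − 24/2 + 1 = 3493.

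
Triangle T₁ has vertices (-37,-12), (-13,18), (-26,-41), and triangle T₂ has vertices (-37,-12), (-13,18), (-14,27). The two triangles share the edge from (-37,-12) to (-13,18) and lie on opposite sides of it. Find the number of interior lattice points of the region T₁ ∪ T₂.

The union is the simple quadrilateral with vertices (-37,-12), (-26,-41), (-13,18), (-14,27) in order.
By the shoelace formula, twice the signed area is |[(-37)·(-41) − (-26)·(-12)] + [(-26)·18 − (-13)·(-41)] + [(-13)·27 − (-14)·18] + [(-14)·(-12) − (-37)·27]| = 1272, so the area is 636.
Along each edge there are gcd(|Δx|,|Δy|)+1 lattice points, so counting each shared vertex once the boundary has gcd(11,29) + gcd(13,59) + gcd(1,9) + gcd(23,39) = 1+1+1+1 = 4.
By Pick's theorem I = A − B/2 + 1 = 636 − 4/2 + 1 = 635.

635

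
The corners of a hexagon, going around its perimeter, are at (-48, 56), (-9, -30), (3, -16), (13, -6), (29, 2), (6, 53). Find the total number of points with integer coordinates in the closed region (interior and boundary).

The shoelace formula gives twice the area as |[(-48)·(-30) − (-9)·56] + [(-9)·(-16) − 3·(-30)] + [3·(-6) − 13·(-16)] + [13·2 − 29·(-6)] + [29·53 − 6·2] + [6·56 − (-48)·53]| = 6973, so the area is 6973/2.
The number of boundary lattice points is Σ gcd(|Δx|,|Δy|) = gcd(39,86) + gcd(12,14) + gcd(10,10) + gcd(16,8) + gcd(23,51) + gcd(54,3) = 1+2+10+8+1+3 = 25.
Pick's theorem gives I = A − B/2 + 1 = 6973/2 − 25/2 + 1 = 3475, so the closed region contains I + B = 3475 + 25 = 3500 lattice points.

3500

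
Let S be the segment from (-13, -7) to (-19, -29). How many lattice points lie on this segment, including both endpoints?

3

The number of lattice points on a segment between lattice points is gcd(|Δx|,|Δy|) + 1 = gcd(6,22) + 1 = 2 + 1 = 3.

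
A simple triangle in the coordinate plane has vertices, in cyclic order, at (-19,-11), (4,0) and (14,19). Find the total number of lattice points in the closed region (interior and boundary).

167

By the shoelace formula, twice the signed area is |((-19)·0 − 4·(-11)) + (4·19 − 14·0) + (14·(-11) − (-19)·19)| = 327, so the area is 327/2.
Along each edge there are gcd(|Δx|,|Δy|)+1 lattice points, so counting each shared vertex once the boundary has gcd(23,11) + gcd(10,19) + gcd(33,30) = 1+1+3 = 5.
Pick's theorem gives I = A − B/2 + 1 = 327/2 − 5/2 + 1 = 162, so the closed region contains I + B = 162 + 5 = 167 lattice points.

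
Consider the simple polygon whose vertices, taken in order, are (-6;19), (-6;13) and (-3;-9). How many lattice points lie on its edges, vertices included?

The number of boundary lattice points is Σ gcd(|Δx|,|Δy|) = gcd(0,6) + gcd(3,22) + gcd(3,28) = 6+1+1 = 8.

8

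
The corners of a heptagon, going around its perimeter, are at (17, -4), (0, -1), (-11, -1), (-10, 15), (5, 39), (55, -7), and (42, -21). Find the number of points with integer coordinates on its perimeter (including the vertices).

20

Along each edge there are gcd(|Δx|,|Δy|)+1 lattice points, so counting each shared vertex once the boundary has gcd(17,3) + gcd(11,0) + gcd(1,16) + gcd(15,24) + gcd(50,46) + gcd(13,14) + gcd(25,17) = 1+11+1+3+2+1+1 = 20.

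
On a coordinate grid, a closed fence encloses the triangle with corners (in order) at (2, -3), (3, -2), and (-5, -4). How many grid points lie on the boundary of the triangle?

Summing gcd(|Δx|,|Δy|) over the edges gives the boundary count: gcd(1,1) + gcd(8,2) + gcd(7,1) = 1+2+1 = 4.

4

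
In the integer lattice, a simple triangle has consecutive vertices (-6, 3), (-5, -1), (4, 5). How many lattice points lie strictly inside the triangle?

By the shoelace formula, twice the signed area is |((-6)·(-1) − (-5)·3) + ((-5)·5 − 4·(-1)) + (4·3 − (-6)·5)| = 42, so the area is 21.
Summing gcd(|Δx|,|Δy|) over the edges gives the boundary count: gcd(1,4) + gcd(9,6) + gcd(10,2) = 1+3+2 = 6.
Pick's theorem gives I = A − B/2 + 1 = 21 − 6/2 + 1 = 19.

19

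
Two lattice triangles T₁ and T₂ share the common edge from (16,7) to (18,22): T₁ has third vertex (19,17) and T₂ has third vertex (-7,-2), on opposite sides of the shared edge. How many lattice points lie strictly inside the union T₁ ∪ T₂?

The union is the simple quadrilateral with vertices (16,7), (19,17), (18,22), (-7,-2) in order.
Using the shoelace formula, 2A = |[16·17 − 19·7] + [19·22 − 18·17] + [18·(-2) − (-7)·22] + [(-7)·7 − 16·(-2)]| = 352, so the area is 176.
Along each edge there are gcd(|Δx|,|Δy|)+1 lattice points, so counting each shared vertex once the boundary has gcd(3,10) + gcd(1,5) + gcd(25,24) + gcd(23,9) = 1+1+1+1 = 4.
By Pick's theorem I = A − B/2 + 1 = 176 − 4/2 + 1 = 175.

175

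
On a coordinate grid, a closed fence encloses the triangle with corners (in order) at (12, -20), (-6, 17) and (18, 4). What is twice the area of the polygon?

654

The shoelace formula gives twice the area as |[12·17 − (-6)·(-20)] + [(-6)·4 − 18·17] + [18·(-20) − 12·4]| = 654, so the area is 327.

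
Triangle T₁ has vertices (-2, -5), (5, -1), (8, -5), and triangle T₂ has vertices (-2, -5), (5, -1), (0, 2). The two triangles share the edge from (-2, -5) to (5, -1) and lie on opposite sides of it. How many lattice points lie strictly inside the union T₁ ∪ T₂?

The union is the simple quadrilateral with vertices (-2, -5), (8, -5), (5, -1), (0, 2) in order.
Using the shoelace formula, 2A = |[(-2)·(-5) − 8·(-5)] + [8·(-1) − 5·(-5)] + [5·2 − 0·(-1)] + [0·(-5) − (-2)·2]| = 81, so the area is 40.5.
Summing gcd(|Δx|,|Δy|) over the edges gives the boundary count: gcd(10,0) + gcd(3,4) + gcd(5,3) + gcd(2,7) = 10+1+1+1 = 13.
By Pick's theorem I = A − B/2 + 1 = 40.5 − 13/2 + 1 = 35.

35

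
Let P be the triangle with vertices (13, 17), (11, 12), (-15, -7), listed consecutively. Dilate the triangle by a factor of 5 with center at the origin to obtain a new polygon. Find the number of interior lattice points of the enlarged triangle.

Using the shoelace formula, 2A = |(13·12 − 11·17) + (11·(-7) − (-15)·12) + ((-15)·17 − 13·(-7))| = 92, so the area is 46.
Along each edge there are gcd(|Δx|,|Δy|)+1 lattice points, so counting each shared vertex once the boundary has gcd(2,5) + gcd(26,19) + gcd(28,24) = 1+1+4 = 6.
Scaling by 5 multiplies the area by 5² = 25 (so the new area is 1150) and multiplies the boundary lattice-point count by 5, giving 30.
By Pick's theorem, the interior count of the dilated polygon is 1150 − 30/2 + 1 = 1136.

1136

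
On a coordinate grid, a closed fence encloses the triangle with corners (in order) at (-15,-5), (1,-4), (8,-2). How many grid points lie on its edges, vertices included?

Along each edge there are gcd(|Δx|,|Δy|)+1 lattice points, so counting each shared vertex once the boundary has gcd(16,1) + gcd(7,2) + gcd(23,3) = 1+1+1 = 3.

3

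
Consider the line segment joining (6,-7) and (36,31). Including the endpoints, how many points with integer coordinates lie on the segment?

3

The number of lattice points on a segment between lattice points is gcd(|Δx|,|Δy|) + 1 = gcd(30,38) + 1 = 2 + 1 = 3.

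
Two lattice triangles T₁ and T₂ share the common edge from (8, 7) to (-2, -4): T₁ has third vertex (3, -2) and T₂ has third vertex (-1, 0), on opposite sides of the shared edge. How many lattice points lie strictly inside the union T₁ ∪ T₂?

The union is the simple quadrilateral with vertices (8, 7), (3, -2), (-2, -4), (-1, 0) in order.
By the shoelace formula, twice the signed area is |(8·(-2) − 3·7) + (3·(-4) − (-2)·(-2)) + ((-2)·0 − (-1)·(-4)) + ((-1)·7 − 8·0)| = 64, so the area is 32.
Along each edge there are gcd(|Δx|,|Δy|)+1 lattice points, so counting each shared vertex once the boundary has gcd(5,9) + gcd(5,2) + gcd(1,4) + gcd(9,7) = 1+1+1+1 = 4.
By Pick's theorem I = A − B/2 + 1 = 32 − 4/2 + 1 = 31.

31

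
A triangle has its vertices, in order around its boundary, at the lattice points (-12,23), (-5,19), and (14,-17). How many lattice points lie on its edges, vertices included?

4

The number of boundary lattice points is Σ gcd(|Δx|,|Δy|) = gcd(7,4) + gcd(19,36) + gcd(26,40) = 1+1+2 = 4.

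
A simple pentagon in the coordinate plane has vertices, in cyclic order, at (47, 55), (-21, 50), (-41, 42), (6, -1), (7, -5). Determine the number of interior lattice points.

2517

The shoelace formula gives twice the area as |(47·50 − (-21)·55) + ((-21)·42 − (-41)·50) + ((-41)·(-1) − 6·42) + (6·(-5) − 7·(-1)) + (7·55 − 47·(-5))| = 5059, so the area is 5059/2.
The number of boundary lattice points is Σ gcd(|Δx|,|Δy|) = gcd(68,5) + gcd(20,8) + gcd(47,43) + gcd(1,4) + gcd(40,60) = 1+4+1+1+20 = 27.
By Pick's theorem A = I + B/2 − 1, so I = 5059/2 − 27/2 + 1 = 2517.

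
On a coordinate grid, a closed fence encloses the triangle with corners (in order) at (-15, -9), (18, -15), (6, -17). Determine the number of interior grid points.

By the shoelace formula, twice the signed area is |[(-15)·(-15) − 18·(-9)] + [18·(-17) − 6·(-15)] + [6·(-9) − (-15)·(-17)]| = 138, so the area is 69.
Summing gcd(|Δx|,|Δy|) over the edges gives the boundary count: gcd(33,6) + gcd(12,2) + gcd(21,8) = 3+2+1 = 6.
Pick's theorem gives I = A − B/2 + 1 = 69 − 6/2 + 1 = 67.

67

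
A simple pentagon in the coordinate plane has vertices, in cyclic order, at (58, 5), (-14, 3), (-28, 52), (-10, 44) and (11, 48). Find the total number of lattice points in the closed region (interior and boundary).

The shoelace formula gives twice the area as |[58·3 − (-14)·5] + [(-14)·52 − (-28)·3] + [(-28)·44 − (-10)·52] + [(-10)·48 − 11·44] + [11·5 − 58·48]| = 4805, so the area is 4805/2.
Along each edge there are gcd(|Δx|,|Δy|)+1 lattice points, so counting each shared vertex once the boundary has gcd(72,2) + gcd(14,49) + gcd(18,8) + gcd(21,4) + gcd(47,43) = 2+7+2+1+1 = 13.
Pick's theorem gives I = A − B/2 + 1 = 4805/2 − 13/2 + 1 = 2397, so the closed region contains I + B = 2397 + 13 = 2410 lattice points.

2410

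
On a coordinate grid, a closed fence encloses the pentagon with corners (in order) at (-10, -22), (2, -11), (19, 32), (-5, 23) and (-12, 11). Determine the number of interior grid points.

Using the shoelace formula, 2A = |((-10)·(-11) − 2·(-22)) + (2·32 − 19·(-11)) + (19·23 − (-5)·32) + ((-5)·11 − (-12)·23) + ((-12)·(-22) − (-10)·11)| = 1619, so the area is 1619/2.
Along each edge there are gcd(|Δx|,|Δy|)+1 lattice points, so counting each shared vertex once the boundary has gcd(12,11) + gcd(17,43) + gcd(24,9) + gcd(7,12) + gcd(2,33) = 1+1+3+1+1 = 7.
By Pick's theorem A = I + B/2 − 1, so I = 1619/2 − 7/2 + 1 = 807.

807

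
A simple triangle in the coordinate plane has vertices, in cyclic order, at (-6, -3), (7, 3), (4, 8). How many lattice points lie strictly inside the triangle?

41

By the shoelace formula, twice the signed area is |((-6)·3 − 7·(-3)) + (7·8 − 4·3) + (4·(-3) − (-6)·8)| = 83, so the area is 41.5.
Along each edge there are gcd(|Δx|,|Δy|)+1 lattice points, so counting each shared vertex once the boundary has gcd(13,6) + gcd(3,5) + gcd(10,11) = 1+1+1 = 3.
By Pick's theorem A = I + B/2 − 1, so I = 41.5 − 3/2 + 1 = 41.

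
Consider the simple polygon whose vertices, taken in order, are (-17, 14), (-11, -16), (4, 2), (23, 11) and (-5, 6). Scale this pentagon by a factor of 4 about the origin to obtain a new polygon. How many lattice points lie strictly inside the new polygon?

The shoelace formula gives twice the area as |((-17)·(-16) − (-11)·14) + ((-11)·2 − 4·(-16)) + (4·11 − 23·2) + (23·6 − (-5)·11) + ((-5)·14 − (-17)·6)| = 691, so the area is 691/2.
Summing gcd(|Δx|,|Δy|) over the edges gives the boundary count: gcd(6,30) + gcd(15,18) + gcd(19,9) + gcd(28,5) + gcd(12,8) = 6+3+1+1+4 = 15.
Scaling by 4 multiplies the area by 4² = 16 (so the new area is 5528) and multiplies the boundary lattice-point count by 4, giving 60.
By Pick's theorem, the interior count of the dilated polygon is 5528 − 60/2 + 1 = 5499.

5499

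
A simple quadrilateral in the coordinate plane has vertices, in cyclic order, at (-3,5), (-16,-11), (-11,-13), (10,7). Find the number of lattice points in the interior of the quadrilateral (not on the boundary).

Using the shoelace formula, 2A = |[(-3)·(-11) − (-16)·5] + [(-16)·(-13) − (-11)·(-11)] + [(-11)·7 − 10·(-13)] + [10·5 − (-3)·7]| = 324, so the area is 162.
Along each edge there are gcd(|Δx|,|Δy|)+1 lattice points, so counting each shared vertex once the boundary has gcd(13,16) + gcd(5,2) + gcd(21,20) + gcd(13,2) = 1+1+1+1 = 4.
By Pick's theorem A = I + B/2 − 1, so I = 162 − 4/2 + 1 = 161.

161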